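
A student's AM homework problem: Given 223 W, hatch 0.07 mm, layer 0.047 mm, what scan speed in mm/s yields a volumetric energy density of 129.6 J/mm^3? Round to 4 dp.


v = 223 / (129.6*0.07*0.047) = 523.0027 mm/s


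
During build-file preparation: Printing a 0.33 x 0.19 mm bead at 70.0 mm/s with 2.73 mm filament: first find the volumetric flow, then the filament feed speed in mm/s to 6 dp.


Q = 0.33 * 0.19 * 70.0 = 4.389 mm^3/s
A_fil = pi*(2.73/2)^2 = 5.85349397 mm^2
v_feed = 4.389 / 5.85349397 = 0.749809 mm/s


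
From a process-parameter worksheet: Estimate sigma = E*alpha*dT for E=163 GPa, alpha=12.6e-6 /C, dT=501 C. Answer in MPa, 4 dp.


sigma = 163*1000 * 12.6e-6 * 501 = 1028.9538 MPa


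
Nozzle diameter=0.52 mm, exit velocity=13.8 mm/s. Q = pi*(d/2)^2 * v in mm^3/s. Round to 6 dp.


A = pi*(0.52/2)^2 = 0.21237166 mm^2
Q = 0.21237166 * 13.8 = 2.930729 mm^3/s


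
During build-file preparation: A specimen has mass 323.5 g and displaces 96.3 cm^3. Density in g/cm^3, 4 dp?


rho = 323.5 / 96.3 = 3.3593 g/cm^3


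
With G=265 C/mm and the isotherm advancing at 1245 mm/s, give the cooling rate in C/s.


CR = 265 * 1245 = 329925 C/s


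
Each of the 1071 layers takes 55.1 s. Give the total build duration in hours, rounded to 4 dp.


t = 1071 * 55.1 / 3600 = 16.3923 hrs


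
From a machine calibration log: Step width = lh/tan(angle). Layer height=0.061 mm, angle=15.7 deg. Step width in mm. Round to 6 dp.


step = 0.061 / tan(15.7) = 0.217014 mm


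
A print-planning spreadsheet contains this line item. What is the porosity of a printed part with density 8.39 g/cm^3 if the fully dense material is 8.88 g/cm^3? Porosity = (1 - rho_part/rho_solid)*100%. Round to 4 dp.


Porosity = (1-8.39/8.88)*100 = 5.518 %


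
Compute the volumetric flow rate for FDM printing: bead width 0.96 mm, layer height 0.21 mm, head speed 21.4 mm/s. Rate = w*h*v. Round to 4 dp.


Rate = 0.96 * 0.21 * 21.4 = 4.3142 mm^3/s


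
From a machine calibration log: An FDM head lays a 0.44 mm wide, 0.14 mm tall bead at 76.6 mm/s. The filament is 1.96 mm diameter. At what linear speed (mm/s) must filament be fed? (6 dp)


Q = 0.44 * 0.14 * 76.6 = 4.71856 mm^3/s
A_fil = pi*(1.96/2)^2 = 3.01718558 mm^2
v_feed = 4.71856 / 3.01718558 = 1.563895 mm/s


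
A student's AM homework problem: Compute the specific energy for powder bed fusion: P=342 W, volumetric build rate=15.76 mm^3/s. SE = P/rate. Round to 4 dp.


SE = 342 / 15.76 = 21.7005 J/mm^3


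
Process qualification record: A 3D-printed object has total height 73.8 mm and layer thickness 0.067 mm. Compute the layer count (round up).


Layers = ceil(73.8/0.067) = 1102


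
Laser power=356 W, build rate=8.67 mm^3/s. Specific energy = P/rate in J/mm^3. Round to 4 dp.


SE = 356 / 8.67 = 41.0611 J/mm^3


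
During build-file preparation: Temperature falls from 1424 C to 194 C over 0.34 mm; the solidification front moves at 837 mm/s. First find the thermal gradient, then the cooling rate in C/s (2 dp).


G = (1424-194)/0.34 = 3617.64705882 C/mm
CR = 3617.64705882 * 837 = 3027970.59 C/s


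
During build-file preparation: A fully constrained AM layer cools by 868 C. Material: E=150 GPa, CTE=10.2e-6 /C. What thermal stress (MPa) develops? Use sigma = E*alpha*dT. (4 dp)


sigma = 150*1000 * 10.2e-6 * 868 = 1328.04 MPa


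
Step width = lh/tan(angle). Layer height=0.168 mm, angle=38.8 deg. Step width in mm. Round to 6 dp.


step = 0.168 / tan(38.8) = 0.20895 mm


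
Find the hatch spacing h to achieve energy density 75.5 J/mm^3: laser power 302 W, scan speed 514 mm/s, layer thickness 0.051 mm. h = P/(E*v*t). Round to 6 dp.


h = 302 / (75.5*514*0.051) = 0.15259 mm


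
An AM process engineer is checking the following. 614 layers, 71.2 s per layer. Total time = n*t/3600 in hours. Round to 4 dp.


t = 614 * 71.2 / 3600 = 12.1436 hrs


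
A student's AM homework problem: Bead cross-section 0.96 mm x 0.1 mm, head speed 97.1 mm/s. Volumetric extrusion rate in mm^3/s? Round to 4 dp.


Rate = 0.96 * 0.1 * 97.1 = 9.3216 mm^3/s


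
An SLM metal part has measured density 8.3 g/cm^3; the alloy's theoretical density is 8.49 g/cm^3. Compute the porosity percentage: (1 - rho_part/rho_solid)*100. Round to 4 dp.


Porosity = (1-8.3/8.49)*100 = 2.2379 %


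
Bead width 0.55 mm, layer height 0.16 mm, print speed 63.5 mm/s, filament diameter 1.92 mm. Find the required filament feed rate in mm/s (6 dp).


Q = 0.55 * 0.16 * 63.5 = 5.588 mm^3/s
A_fil = pi*(1.92/2)^2 = 2.89529179 mm^2
v_feed = 5.588 / 2.89529179 = 1.93003 mm/s


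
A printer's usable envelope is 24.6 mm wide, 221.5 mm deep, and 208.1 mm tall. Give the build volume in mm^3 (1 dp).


V = 24.6 * 221.5 * 208.1 = 1133916.1 mm^3


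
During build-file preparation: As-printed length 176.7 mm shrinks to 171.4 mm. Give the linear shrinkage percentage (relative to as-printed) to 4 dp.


Shrinkage = ((176.7-171.4)/176.7)*100 = 2.9994 %


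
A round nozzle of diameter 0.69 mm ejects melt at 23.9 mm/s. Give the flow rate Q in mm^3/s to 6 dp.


A = pi*(0.69/2)^2 = 0.37392807 mm^2
Q = 0.37392807 * 23.9 = 8.936881 mm^3/s


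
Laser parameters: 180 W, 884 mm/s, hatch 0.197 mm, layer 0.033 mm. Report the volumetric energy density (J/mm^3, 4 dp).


E = 180 / (884*0.197*0.033) = 31.3213 J/mm^3


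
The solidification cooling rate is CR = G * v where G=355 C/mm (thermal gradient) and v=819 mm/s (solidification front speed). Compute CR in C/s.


CR = 355 * 819 = 290745 C/s


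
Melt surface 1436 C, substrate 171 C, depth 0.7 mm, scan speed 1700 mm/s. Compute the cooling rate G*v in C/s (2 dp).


G = (1436-171)/0.7 = 1807.14285714 C/mm
CR = 1807.14285714 * 1700 = 3072142.86 C/s


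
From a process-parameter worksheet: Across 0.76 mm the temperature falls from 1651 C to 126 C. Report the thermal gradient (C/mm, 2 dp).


G = (1651-126)/0.76 = 2006.58 C/mm


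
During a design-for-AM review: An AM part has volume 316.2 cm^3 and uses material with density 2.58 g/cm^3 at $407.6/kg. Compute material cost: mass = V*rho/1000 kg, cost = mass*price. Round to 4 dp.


Mass = 316.2*2.58/1000 = 0.815796 kg
Cost = 0.815796 * 407.6 = 332.5184 $


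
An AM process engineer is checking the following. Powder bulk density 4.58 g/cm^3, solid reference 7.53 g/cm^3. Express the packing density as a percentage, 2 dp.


Packing = (4.58/7.53)*100 = 60.82 %


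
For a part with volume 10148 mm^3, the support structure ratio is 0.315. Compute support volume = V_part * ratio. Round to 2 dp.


V_support = 10148 * 0.315 = 3196.62 mm^3


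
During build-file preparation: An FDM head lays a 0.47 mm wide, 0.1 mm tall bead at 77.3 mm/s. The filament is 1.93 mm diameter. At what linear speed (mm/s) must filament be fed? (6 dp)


Q = 0.47 * 0.1 * 77.3 = 3.6331 mm^3/s
A_fil = pi*(1.93/2)^2 = 2.92552962 mm^2
v_feed = 3.6331 / 2.92552962 = 1.241861 mm/s


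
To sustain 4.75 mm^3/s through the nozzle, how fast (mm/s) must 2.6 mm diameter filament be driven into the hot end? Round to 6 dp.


A = pi*(2.6/2)^2 = 5.309292
v = 4.75 / 5.309292 = 0.894658 mm/s


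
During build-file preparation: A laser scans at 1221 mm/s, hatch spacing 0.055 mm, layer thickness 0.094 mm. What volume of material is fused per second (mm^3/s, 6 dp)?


Rate = 1221 * 0.055 * 0.094 = 6.31257 mm^3/s


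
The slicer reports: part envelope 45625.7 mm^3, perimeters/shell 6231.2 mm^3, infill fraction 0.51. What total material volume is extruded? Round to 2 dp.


V_infill = (45625.7 - 6231.2) * 0.51 = 20091.2
V_total = 6231.2 + 20091.2 = 26322.4 mm^3


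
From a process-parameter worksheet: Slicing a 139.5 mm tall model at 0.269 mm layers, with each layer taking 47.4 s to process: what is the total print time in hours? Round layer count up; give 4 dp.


Layers = ceil(139.5/0.269) = 519
t = 519 * 47.4 / 3600 = 6.8335 hrs


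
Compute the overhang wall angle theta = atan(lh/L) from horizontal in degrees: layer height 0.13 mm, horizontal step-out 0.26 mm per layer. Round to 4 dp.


angle = atan(0.13/0.26) = 26.5651 degrees


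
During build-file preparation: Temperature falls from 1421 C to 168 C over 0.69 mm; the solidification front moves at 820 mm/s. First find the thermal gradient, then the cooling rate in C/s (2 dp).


G = (1421-168)/0.69 = 1815.94202899 C/mm
CR = 1815.94202899 * 820 = 1489072.46 C/s


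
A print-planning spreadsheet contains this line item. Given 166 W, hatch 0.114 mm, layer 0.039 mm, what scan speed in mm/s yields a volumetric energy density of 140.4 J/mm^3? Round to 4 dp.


v = 166 / (140.4*0.114*0.039) = 265.9326 mm/s


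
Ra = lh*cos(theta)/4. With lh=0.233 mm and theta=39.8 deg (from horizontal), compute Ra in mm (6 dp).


Ra = 0.233 * cos(39.8) / 4 = 0.044753 mm


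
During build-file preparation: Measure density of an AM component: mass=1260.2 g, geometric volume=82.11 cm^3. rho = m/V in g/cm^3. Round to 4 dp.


rho = 1260.2 / 82.11 = 15.3477 g/cm^3


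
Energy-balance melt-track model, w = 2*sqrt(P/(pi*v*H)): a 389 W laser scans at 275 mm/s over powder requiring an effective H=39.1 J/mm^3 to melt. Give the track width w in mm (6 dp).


w = 2*sqrt(389/(pi*275*39.1)) = 0.214622 mm


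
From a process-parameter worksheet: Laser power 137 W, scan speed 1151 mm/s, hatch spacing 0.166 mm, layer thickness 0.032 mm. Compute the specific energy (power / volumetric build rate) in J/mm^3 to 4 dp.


Build rate = 1151 * 0.166 * 0.032 = 6.114112 mm^3/s
SE = 137 / 6.114112 = 22.4072 J/mm^3


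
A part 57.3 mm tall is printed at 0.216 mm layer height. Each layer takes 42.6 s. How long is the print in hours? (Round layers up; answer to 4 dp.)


Layers = ceil(57.3/0.216) = 266
t = 266 * 42.6 / 3600 = 3.1477 hrs


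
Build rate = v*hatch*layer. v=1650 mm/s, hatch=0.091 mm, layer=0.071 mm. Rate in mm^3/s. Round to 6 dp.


Rate = 1650 * 0.091 * 0.071 = 10.66065 mm^3/s


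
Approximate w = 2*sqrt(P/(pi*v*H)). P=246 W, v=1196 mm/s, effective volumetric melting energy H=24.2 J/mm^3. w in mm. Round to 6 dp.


w = 2*sqrt(246/(pi*1196*24.2)) = 0.104028 mm


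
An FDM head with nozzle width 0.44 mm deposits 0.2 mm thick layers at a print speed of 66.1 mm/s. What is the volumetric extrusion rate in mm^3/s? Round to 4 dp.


Rate = 0.44 * 0.2 * 66.1 = 5.8168 mm^3/s


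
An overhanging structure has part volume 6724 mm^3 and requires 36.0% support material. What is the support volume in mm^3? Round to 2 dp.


V_support = 6724 * 0.36 = 2420.64 mm^3


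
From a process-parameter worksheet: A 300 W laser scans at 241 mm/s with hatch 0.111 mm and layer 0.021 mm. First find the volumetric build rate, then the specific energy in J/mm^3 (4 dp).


Build rate = 241 * 0.111 * 0.021 = 0.561771 mm^3/s
SE = 300 / 0.561771 = 534.0254 J/mm^3


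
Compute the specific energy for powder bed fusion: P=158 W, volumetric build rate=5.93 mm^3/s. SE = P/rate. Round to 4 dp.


SE = 158 / 5.93 = 26.6442 J/mm^3


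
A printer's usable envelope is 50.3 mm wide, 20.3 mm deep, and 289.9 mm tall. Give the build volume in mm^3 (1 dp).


V = 50.3 * 20.3 * 289.9 = 296014.0 mm^3


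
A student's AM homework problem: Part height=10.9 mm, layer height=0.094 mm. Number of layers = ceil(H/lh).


Layers = ceil(10.9/0.094) = 116


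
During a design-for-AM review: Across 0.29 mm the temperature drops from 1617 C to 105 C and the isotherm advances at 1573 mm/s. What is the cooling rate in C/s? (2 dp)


G = (1617-105)/0.29 = 5213.79310345 C/mm
CR = 5213.79310345 * 1573 = 8201296.55 C/s


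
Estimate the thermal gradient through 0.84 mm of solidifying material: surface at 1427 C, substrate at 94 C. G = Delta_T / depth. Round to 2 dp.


G = (1427-94)/0.84 = 1586.9 C/mm


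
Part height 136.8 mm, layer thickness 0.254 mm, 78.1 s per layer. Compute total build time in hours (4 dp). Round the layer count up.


Layers = ceil(136.8/0.254) = 539
t = 539 * 78.1 / 3600 = 11.6933 hrs


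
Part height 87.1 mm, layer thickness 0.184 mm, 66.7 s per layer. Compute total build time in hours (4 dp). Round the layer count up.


Layers = ceil(87.1/0.184) = 474
t = 474 * 66.7 / 3600 = 8.7822 hrs


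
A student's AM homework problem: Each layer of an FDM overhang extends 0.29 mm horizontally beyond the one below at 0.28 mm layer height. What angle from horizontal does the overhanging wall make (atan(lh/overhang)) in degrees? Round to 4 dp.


angle = atan(0.28/0.29) = 43.9949 degrees


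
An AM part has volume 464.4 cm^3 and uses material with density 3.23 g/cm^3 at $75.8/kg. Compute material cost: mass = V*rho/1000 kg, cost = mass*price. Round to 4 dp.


Mass = 464.4*3.23/1000 = 1.500012 kg
Cost = 1.500012 * 75.8 = 113.7009 $


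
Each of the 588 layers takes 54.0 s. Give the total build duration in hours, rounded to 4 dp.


t = 588 * 54.0 / 3600 = 8.82 hrs


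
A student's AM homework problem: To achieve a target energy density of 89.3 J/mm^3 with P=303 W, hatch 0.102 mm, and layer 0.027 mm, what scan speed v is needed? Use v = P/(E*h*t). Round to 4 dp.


v = 303 / (89.3*0.102*0.027) = 1232.0469 mm/s


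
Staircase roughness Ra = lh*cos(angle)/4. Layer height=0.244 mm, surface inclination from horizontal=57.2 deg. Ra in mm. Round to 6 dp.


Ra = 0.244 * cos(57.2) / 4 = 0.033044 mm


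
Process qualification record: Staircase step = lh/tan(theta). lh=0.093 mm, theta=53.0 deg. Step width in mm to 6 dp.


step = 0.093 / tan(53.0) = 0.070081 mm


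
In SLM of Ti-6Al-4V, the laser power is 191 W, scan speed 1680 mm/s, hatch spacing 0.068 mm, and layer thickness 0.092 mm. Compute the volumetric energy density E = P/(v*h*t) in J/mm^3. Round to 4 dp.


E = 191 / (1680*0.068*0.092) = 18.173 J/mm^3


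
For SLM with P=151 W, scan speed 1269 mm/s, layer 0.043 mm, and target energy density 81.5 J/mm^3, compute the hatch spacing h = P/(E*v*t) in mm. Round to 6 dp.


h = 151 / (81.5*1269*0.043) = 0.033954 mm


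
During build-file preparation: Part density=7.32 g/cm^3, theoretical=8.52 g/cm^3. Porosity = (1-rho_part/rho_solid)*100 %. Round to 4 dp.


Porosity = (1-7.32/8.52)*100 = 14.0845 %


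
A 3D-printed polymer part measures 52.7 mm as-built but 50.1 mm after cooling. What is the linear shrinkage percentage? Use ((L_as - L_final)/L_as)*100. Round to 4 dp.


Shrinkage = ((52.7-50.1)/52.7)*100 = 4.9336 %


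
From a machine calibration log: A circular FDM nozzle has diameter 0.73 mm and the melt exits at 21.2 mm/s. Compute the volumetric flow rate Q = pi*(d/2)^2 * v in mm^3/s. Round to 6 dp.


A = pi*(0.73/2)^2 = 0.41853868 mm^2
Q = 0.41853868 * 21.2 = 8.87302 mm^3/s


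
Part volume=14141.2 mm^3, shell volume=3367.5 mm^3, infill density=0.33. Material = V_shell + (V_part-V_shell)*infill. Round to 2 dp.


V_infill = (14141.2 - 3367.5) * 0.33 = 3555.32
V_total = 3367.5 + 3555.32 = 6922.82 mm^3


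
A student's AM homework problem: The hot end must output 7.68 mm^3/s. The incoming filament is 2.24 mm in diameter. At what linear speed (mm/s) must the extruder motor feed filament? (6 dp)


A = pi*(2.24/2)^2 = 3.940814
v = 7.68 / 3.940814 = 1.948836 mm/s


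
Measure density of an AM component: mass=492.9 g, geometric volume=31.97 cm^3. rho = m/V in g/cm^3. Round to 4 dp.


rho = 492.9 / 31.97 = 15.4176 g/cm^3


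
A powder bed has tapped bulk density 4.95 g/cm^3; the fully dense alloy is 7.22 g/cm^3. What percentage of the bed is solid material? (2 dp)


Packing = (4.95/7.22)*100 = 68.56 %


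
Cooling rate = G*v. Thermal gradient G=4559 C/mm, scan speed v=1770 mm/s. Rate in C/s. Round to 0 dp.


CR = 4559 * 1770 = 8069430 C/s


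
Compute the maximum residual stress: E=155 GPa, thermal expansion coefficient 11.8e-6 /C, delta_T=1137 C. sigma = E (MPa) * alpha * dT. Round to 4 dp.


sigma = 155*1000 * 11.8e-6 * 1137 = 2079.573 MPa


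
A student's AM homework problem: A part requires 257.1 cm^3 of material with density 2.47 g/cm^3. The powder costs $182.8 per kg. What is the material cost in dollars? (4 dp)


Mass = 257.1*2.47/1000 = 0.635037 kg
Cost = 0.635037 * 182.8 = 116.0848 $


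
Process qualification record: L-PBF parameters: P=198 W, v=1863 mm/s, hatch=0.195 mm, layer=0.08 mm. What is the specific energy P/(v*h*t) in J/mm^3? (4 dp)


Build rate = 1863 * 0.195 * 0.08 = 29.0628 mm^3/s
SE = 198 / 29.0628 = 6.8128 J/mm^3


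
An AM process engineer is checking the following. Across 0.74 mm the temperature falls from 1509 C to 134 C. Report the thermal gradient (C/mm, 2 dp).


G = (1509-134)/0.74 = 1858.11 C/mm


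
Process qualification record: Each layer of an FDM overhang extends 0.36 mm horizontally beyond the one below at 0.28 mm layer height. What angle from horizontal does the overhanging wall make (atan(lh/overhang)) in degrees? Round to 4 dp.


angle = atan(0.28/0.36) = 37.875 degrees


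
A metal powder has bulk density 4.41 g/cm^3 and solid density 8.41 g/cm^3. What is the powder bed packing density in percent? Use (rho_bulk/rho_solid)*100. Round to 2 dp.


Packing = (4.41/8.41)*100 = 52.44 %


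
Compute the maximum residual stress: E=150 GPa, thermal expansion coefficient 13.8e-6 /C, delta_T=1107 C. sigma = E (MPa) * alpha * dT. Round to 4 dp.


sigma = 150*1000 * 13.8e-6 * 1107 = 2291.49 MPa


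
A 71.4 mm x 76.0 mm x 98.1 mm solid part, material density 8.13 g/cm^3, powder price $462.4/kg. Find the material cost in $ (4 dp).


V = 71.4 * 76.0 * 98.1 = 532329.84 mm^3 = 532.32984 cm^3
Mass = 532.32984 * 8.13 / 1000 = 4.3278416 kg
Cost = 4.3278416 * 462.4 = 2001.194 $


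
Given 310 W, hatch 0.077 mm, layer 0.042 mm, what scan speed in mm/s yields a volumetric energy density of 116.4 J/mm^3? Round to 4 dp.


v = 310 / (116.4*0.077*0.042) = 823.5097 mm/s


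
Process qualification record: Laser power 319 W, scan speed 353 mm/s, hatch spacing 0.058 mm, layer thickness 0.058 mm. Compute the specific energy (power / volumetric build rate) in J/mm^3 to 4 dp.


Build rate = 353 * 0.058 * 0.058 = 1.187492 mm^3/s
SE = 319 / 1.187492 = 268.6334 J/mm^3


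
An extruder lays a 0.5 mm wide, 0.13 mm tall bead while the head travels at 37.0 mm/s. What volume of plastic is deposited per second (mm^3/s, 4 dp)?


Rate = 0.5 * 0.13 * 37.0 = 2.405 mm^3/s


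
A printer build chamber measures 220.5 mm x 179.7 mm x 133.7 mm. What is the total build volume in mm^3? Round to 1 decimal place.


V = 220.5 * 179.7 * 133.7 = 5297708.7 mm^3


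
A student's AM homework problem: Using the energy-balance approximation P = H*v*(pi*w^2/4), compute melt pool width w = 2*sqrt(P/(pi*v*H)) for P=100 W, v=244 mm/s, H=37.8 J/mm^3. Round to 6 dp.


w = 2*sqrt(100/(pi*244*37.8)) = 0.117494 mm


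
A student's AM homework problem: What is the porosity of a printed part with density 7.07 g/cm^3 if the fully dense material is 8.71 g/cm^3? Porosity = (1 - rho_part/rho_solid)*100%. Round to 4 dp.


Porosity = (1-7.07/8.71)*100 = 18.8289 %


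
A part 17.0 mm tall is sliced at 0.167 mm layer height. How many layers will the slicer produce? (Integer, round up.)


Layers = ceil(17.0/0.167) = 102


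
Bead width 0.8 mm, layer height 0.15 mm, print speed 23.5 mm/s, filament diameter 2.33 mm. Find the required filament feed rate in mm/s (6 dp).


Q = 0.8 * 0.15 * 23.5 = 2.82 mm^3/s
A_fil = pi*(2.33/2)^2 = 4.26384809 mm^2
v_feed = 2.82 / 4.26384809 = 0.661374 mm/s


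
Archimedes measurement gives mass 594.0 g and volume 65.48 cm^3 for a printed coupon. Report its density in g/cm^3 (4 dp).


rho = 594.0 / 65.48 = 9.0715 g/cm^3


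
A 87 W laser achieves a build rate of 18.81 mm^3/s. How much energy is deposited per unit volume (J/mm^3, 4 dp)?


SE = 87 / 18.81 = 4.6252 J/mm^3


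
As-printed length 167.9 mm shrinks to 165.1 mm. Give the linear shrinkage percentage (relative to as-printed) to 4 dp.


Shrinkage = ((167.9-165.1)/167.9)*100 = 1.6677 %


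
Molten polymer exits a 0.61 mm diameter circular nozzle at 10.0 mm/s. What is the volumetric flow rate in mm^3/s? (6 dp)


A = pi*(0.61/2)^2 = 0.29224666 mm^2
Q = 0.29224666 * 10.0 = 2.922467 mm^3/s


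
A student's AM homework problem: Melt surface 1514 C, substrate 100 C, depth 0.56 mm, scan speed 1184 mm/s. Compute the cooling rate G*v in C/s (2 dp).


G = (1514-100)/0.56 = 2525.0 C/mm
CR = 2525.0 * 1184 = 2989600.0 C/s


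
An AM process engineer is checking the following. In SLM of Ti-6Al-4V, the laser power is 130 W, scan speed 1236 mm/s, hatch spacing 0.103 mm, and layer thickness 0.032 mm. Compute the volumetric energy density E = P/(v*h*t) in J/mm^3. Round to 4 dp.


E = 130 / (1236*0.103*0.032) = 31.9108 J/mm^3


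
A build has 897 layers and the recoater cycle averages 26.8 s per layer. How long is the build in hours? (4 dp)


t = 897 * 26.8 / 3600 = 6.6777 hrs


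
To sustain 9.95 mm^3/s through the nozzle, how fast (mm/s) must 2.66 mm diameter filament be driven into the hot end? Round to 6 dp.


A = pi*(2.66/2)^2 = 5.557163
v = 9.95 / 5.557163 = 1.790482 mm/s


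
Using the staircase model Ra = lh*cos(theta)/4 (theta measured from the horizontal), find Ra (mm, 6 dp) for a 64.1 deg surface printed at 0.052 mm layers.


Ra = 0.052 * cos(64.1) / 4 = 0.005678 mm


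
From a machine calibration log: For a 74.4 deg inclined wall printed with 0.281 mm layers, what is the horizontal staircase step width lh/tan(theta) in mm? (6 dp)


step = 0.281 / tan(74.4) = 0.078457 mm


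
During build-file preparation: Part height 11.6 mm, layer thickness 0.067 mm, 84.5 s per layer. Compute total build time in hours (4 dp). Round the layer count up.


Layers = ceil(11.6/0.067) = 174
t = 174 * 84.5 / 3600 = 4.0842 hrs


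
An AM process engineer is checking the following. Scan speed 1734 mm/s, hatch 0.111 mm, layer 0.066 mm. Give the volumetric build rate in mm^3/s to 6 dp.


Rate = 1734 * 0.111 * 0.066 = 12.703284 mm^3/s


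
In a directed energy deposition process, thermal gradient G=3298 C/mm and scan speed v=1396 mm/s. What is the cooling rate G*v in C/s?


CR = 3298 * 1396 = 4604008 C/s


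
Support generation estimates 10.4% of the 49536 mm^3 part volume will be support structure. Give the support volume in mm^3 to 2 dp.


V_support = 49536 * 0.104 = 5151.74 mm^3


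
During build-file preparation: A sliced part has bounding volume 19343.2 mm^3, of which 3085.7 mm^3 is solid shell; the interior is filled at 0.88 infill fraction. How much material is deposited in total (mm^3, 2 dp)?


V_infill = (19343.2 - 3085.7) * 0.88 = 14306.6
V_total = 3085.7 + 14306.6 = 17392.3 mm^3


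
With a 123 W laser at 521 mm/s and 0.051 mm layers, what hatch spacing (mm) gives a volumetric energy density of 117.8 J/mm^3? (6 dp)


h = 123 / (117.8*521*0.051) = 0.039296 mm


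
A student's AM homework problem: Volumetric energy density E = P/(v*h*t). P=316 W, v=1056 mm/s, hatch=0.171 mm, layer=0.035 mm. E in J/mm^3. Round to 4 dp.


E = 316 / (1056*0.171*0.035) = 49.9987 J/mm^3


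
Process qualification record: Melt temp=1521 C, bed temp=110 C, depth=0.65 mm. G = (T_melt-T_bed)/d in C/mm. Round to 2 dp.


G = (1521-110)/0.65 = 2170.77 C/mm


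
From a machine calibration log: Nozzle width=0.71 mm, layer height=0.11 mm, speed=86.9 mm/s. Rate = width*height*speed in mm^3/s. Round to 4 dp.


Rate = 0.71 * 0.11 * 86.9 = 6.7869 mm^3/s


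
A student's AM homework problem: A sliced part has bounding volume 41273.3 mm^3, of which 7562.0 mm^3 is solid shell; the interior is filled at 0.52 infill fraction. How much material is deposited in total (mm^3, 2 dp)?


V_infill = (41273.3 - 7562.0) * 0.52 = 17529.88
V_total = 7562.0 + 17529.88 = 25091.88 mm^3


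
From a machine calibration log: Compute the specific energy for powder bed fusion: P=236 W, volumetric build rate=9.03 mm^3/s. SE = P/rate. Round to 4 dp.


SE = 236 / 9.03 = 26.1351 J/mm^3


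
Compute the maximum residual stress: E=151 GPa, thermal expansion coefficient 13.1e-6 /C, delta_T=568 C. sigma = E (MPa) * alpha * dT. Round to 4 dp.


sigma = 151*1000 * 13.1e-6 * 568 = 1123.5608 MPa


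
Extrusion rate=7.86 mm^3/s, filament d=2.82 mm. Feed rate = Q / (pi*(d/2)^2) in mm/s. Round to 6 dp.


A = pi*(2.82/2)^2 = 6.2458
v = 7.86 / 6.2458 = 1.258446 mm/s


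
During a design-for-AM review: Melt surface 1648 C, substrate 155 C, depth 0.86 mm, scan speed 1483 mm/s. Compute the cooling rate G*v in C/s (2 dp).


G = (1648-155)/0.86 = 1736.04651163 C/mm
CR = 1736.04651163 * 1483 = 2574556.98 C/s


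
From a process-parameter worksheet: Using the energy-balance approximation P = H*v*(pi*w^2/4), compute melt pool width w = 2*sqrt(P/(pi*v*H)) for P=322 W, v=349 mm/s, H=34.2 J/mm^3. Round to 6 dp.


w = 2*sqrt(322/(pi*349*34.2)) = 0.185335 mm


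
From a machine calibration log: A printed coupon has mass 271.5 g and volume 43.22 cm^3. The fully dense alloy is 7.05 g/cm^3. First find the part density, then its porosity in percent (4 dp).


rho_part = 271.5 / 43.22 = 6.28181398 g/cm^3
Porosity = (1 - 6.28181398/7.05)*100 = 10.8963 %


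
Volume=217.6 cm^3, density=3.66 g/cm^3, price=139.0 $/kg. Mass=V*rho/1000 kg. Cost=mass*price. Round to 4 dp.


Mass = 217.6*3.66/1000 = 0.796416 kg
Cost = 0.796416 * 139.0 = 110.7018 $


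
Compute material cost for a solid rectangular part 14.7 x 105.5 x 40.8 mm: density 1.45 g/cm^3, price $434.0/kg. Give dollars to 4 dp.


V = 14.7 * 105.5 * 40.8 = 63274.68 mm^3 = 63.27468 cm^3
Mass = 63.27468 * 1.45 / 1000 = 0.09174829 kg
Cost = 0.09174829 * 434.0 = 39.8188 $


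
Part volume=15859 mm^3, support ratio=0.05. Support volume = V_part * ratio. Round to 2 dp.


V_support = 15859 * 0.05 = 792.95 mm^3


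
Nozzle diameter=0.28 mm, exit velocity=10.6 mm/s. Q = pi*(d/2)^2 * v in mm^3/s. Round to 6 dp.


A = pi*(0.28/2)^2 = 0.06157522 mm^2
Q = 0.06157522 * 10.6 = 0.652697 mm^3/s


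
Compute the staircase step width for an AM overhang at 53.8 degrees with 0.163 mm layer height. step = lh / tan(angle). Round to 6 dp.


step = 0.163 / tan(53.8) = 0.119298 mm


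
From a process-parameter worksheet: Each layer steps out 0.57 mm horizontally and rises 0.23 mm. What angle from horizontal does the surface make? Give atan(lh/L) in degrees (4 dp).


angle = atan(0.23/0.57) = 21.9745 degrees


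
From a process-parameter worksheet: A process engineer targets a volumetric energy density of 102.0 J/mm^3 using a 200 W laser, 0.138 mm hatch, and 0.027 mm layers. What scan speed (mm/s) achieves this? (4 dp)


v = 200 / (102.0*0.138*0.027) = 526.2438 mm/s


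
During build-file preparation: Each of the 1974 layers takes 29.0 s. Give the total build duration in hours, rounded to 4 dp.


t = 1974 * 29.0 / 3600 = 15.9017 hrs


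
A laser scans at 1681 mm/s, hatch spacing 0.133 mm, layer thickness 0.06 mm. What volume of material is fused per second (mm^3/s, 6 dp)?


Rate = 1681 * 0.133 * 0.06 = 13.41438 mm^3/s


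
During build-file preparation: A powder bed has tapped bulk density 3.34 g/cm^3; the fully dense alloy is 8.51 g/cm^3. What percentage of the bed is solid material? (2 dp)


Packing = (3.34/8.51)*100 = 39.25 %


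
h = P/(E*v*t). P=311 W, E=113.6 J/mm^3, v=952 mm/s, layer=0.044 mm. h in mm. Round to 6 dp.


h = 311 / (113.6*952*0.044) = 0.065357 mm


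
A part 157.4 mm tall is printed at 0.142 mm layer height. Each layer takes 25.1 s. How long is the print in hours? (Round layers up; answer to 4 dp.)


Layers = ceil(157.4/0.142) = 1109
t = 1109 * 25.1 / 3600 = 7.7322 hrs


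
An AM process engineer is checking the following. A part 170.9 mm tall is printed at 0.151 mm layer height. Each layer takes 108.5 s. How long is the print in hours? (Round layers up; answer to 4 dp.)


Layers = ceil(170.9/0.151) = 1132
t = 1132 * 108.5 / 3600 = 34.1172 hrs


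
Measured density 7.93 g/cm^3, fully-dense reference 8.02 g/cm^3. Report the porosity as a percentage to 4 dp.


Porosity = (1-7.93/8.02)*100 = 1.1222 %


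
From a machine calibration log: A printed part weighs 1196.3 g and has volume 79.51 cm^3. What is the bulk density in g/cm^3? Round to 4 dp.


rho = 1196.3 / 79.51 = 15.0459 g/cm^3


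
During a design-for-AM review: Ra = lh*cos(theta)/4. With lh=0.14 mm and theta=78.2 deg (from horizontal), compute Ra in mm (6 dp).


Ra = 0.14 * cos(78.2) / 4 = 0.007157 mm


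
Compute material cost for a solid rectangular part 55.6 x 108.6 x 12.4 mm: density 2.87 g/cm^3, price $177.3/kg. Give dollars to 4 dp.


V = 55.6 * 108.6 * 12.4 = 74873.184 mm^3 = 74.873184 cm^3
Mass = 74.873184 * 2.87 / 1000 = 0.21488604 kg
Cost = 0.21488604 * 177.3 = 38.0993 $


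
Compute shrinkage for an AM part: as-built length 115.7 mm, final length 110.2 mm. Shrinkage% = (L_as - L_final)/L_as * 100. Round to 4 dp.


Shrinkage = ((115.7-110.2)/115.7)*100 = 4.7537 %


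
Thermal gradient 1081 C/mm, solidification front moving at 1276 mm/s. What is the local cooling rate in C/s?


CR = 1081 * 1276 = 1379356 C/s


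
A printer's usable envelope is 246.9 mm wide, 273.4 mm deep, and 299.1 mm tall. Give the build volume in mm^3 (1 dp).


V = 246.9 * 273.4 * 299.1 = 20189985.8 mm^3


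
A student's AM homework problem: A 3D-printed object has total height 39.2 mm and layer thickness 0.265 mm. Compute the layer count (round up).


Layers = ceil(39.2/0.265) = 148


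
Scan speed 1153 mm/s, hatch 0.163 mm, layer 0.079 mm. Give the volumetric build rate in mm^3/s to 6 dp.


Rate = 1153 * 0.163 * 0.079 = 14.847181 mm^3/s


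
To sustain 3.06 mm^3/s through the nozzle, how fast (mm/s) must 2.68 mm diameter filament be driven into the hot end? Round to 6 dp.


A = pi*(2.68/2)^2 = 5.641044
v = 3.06 / 5.641044 = 0.542453 mm/s


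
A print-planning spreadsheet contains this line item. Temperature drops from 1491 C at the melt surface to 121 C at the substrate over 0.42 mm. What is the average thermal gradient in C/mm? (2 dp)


G = (1491-121)/0.42 = 3261.9 C/mm


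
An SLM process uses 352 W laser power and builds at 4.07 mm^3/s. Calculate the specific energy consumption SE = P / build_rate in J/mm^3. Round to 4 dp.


SE = 352 / 4.07 = 86.4865 J/mm^3


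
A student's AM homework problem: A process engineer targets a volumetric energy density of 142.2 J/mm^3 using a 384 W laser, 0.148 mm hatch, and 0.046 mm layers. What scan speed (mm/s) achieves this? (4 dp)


v = 384 / (142.2*0.148*0.046) = 396.6542 mm/s


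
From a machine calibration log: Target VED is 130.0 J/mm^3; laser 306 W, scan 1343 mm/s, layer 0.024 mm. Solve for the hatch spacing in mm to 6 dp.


h = 306 / (130.0*1343*0.024) = 0.073028 mm


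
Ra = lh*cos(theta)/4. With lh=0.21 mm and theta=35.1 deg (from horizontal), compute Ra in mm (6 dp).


Ra = 0.21 * cos(35.1) / 4 = 0.042953 mm


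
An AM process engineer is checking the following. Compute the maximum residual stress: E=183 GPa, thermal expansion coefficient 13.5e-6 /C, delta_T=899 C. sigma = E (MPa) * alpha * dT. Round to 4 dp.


sigma = 183*1000 * 13.5e-6 * 899 = 2220.9795 MPa


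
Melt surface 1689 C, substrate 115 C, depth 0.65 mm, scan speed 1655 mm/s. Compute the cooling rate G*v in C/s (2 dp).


G = (1689-115)/0.65 = 2421.53846154 C/mm
CR = 2421.53846154 * 1655 = 4007646.15 C/s


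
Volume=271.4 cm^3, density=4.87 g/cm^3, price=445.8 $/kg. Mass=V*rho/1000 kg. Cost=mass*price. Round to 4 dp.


Mass = 271.4*4.87/1000 = 1.321718 kg
Cost = 1.321718 * 445.8 = 589.2219 $


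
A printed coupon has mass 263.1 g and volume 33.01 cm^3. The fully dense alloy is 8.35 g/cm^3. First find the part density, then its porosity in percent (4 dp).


rho_part = 263.1 / 33.01 = 7.97031203 g/cm^3
Porosity = (1 - 7.97031203/8.35)*100 = 4.5472 %


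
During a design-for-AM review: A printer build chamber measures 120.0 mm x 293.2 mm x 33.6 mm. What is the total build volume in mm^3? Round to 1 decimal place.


V = 120.0 * 293.2 * 33.6 = 1182182.4 mm^3


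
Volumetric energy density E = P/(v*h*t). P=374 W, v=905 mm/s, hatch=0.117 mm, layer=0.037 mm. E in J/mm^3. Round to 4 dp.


E = 374 / (905*0.117*0.037) = 95.4631 J/mm^3


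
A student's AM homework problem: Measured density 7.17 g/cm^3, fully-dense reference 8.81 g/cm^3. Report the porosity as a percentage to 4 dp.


Porosity = (1-7.17/8.81)*100 = 18.6152 %


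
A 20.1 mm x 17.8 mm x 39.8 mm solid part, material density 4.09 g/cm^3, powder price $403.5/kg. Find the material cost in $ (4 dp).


V = 20.1 * 17.8 * 39.8 = 14239.644 mm^3 = 14.239644 cm^3
Mass = 14.239644 * 4.09 / 1000 = 0.05824014 kg
Cost = 0.05824014 * 403.5 = 23.4999 $


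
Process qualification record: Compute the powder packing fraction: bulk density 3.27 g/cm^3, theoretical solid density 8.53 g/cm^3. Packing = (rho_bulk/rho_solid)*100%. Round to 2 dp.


Packing = (3.27/8.53)*100 = 38.34 %


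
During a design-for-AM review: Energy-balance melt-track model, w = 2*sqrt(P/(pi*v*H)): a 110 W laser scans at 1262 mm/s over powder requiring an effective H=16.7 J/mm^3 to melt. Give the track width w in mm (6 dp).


w = 2*sqrt(110/(pi*1262*16.7)) = 0.08152 mm


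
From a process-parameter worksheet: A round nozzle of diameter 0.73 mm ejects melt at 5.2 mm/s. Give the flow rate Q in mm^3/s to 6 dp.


A = pi*(0.73/2)^2 = 0.41853868 mm^2
Q = 0.41853868 * 5.2 = 2.176401 mm^3/s


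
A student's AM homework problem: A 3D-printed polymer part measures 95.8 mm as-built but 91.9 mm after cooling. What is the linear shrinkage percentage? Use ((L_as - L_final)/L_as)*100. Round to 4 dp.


Shrinkage = ((95.8-91.9)/95.8)*100 = 4.071 %


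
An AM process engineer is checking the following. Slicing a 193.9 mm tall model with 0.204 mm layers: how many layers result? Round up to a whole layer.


Layers = ceil(193.9/0.204) = 951


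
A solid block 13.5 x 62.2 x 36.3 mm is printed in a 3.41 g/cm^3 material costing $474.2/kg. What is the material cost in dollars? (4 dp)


V = 13.5 * 62.2 * 36.3 = 30481.11 mm^3 = 30.48111 cm^3
Mass = 30.48111 * 3.41 / 1000 = 0.10394059 kg
Cost = 0.10394059 * 474.2 = 49.2886 $


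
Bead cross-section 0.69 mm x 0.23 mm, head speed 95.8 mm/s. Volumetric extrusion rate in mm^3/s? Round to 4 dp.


Rate = 0.69 * 0.23 * 95.8 = 15.2035 mm^3/s


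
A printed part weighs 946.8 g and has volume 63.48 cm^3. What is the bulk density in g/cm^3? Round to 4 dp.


rho = 946.8 / 63.48 = 14.9149 g/cm^3


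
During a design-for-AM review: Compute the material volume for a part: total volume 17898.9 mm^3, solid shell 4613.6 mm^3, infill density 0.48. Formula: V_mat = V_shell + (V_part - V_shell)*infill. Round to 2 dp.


V_infill = (17898.9 - 4613.6) * 0.48 = 6376.94
V_total = 4613.6 + 6376.94 = 10990.54 mm^3


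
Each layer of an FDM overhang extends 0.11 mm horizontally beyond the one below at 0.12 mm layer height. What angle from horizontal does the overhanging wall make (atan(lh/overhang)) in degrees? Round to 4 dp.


angle = atan(0.12/0.11) = 47.4896 degrees


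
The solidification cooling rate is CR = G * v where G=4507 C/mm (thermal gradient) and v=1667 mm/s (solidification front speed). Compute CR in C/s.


CR = 4507 * 1667 = 7513169 C/s


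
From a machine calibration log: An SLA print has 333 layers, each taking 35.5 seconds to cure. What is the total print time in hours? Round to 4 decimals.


t = 333 * 35.5 / 3600 = 3.2838 hrs


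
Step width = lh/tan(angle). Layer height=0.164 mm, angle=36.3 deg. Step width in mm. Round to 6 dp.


step = 0.164 / tan(36.3) = 0.223259 mm


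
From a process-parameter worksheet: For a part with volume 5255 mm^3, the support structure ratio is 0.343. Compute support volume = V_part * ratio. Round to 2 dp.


V_support = 5255 * 0.343 = 1802.47 mm^3


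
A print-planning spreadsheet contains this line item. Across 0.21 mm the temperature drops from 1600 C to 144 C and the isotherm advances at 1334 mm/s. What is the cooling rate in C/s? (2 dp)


G = (1600-144)/0.21 = 6933.33333333 C/mm
CR = 6933.33333333 * 1334 = 9249066.67 C/s


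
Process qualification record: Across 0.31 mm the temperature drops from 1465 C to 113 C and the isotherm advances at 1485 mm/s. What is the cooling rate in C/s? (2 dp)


G = (1465-113)/0.31 = 4361.29032258 C/mm
CR = 4361.29032258 * 1485 = 6476516.13 C/s


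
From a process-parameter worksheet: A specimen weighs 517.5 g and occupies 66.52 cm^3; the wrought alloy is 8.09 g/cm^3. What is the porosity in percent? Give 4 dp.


rho_part = 517.5 / 66.52 = 7.77961515 g/cm^3
Porosity = (1 - 7.77961515/8.09)*100 = 3.8366 %


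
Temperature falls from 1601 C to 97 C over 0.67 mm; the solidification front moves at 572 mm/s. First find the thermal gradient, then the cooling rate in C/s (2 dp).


G = (1601-97)/0.67 = 2244.7761194 C/mm
CR = 2244.7761194 * 572 = 1284011.94 C/s


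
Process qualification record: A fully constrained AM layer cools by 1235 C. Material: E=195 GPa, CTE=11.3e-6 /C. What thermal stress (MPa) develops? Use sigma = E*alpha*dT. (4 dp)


sigma = 195*1000 * 11.3e-6 * 1235 = 2721.3225 MPa


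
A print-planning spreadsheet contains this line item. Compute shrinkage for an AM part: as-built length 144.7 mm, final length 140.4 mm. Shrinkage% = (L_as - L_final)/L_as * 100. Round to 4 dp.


Shrinkage = ((144.7-140.4)/144.7)*100 = 2.9717 %


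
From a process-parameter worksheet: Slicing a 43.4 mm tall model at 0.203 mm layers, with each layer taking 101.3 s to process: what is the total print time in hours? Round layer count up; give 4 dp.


Layers = ceil(43.4/0.203) = 214
t = 214 * 101.3 / 3600 = 6.0217 hrs


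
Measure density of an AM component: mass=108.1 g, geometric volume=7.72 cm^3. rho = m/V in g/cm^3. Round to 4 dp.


rho = 108.1 / 7.72 = 14.0026 g/cm^3


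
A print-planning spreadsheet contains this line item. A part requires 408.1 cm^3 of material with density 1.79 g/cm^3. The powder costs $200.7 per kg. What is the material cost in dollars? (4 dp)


Mass = 408.1*1.79/1000 = 0.730499 kg
Cost = 0.730499 * 200.7 = 146.6111 $


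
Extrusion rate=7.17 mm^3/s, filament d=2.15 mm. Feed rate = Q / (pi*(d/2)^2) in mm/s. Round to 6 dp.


A = pi*(2.15/2)^2 = 3.630503
v = 7.17 / 3.630503 = 1.974933 mm/s


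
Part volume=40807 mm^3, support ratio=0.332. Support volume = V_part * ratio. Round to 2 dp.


V_support = 40807 * 0.332 = 13547.92 mm^3


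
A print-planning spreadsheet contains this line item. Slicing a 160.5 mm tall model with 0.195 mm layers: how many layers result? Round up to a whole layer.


Layers = ceil(160.5/0.195) = 824


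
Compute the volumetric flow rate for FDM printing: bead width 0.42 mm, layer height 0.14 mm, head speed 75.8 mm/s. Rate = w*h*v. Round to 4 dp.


Rate = 0.42 * 0.14 * 75.8 = 4.457 mm^3/s


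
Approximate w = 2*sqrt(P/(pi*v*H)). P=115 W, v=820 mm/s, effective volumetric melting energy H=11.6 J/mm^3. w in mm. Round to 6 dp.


w = 2*sqrt(115/(pi*820*11.6)) = 0.12407 mm


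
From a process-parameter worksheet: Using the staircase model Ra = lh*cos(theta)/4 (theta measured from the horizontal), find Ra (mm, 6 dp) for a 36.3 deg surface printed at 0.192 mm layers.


Ra = 0.192 * cos(36.3) / 4 = 0.038685 mm


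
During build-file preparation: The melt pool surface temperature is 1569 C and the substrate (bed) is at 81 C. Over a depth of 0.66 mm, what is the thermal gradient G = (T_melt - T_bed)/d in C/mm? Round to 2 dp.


G = (1569-81)/0.66 = 2254.55 C/mm


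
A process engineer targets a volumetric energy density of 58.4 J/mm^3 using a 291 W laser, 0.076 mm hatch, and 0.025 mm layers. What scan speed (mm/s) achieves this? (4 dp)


v = 291 / (58.4*0.076*0.025) = 2622.5667 mm/s
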